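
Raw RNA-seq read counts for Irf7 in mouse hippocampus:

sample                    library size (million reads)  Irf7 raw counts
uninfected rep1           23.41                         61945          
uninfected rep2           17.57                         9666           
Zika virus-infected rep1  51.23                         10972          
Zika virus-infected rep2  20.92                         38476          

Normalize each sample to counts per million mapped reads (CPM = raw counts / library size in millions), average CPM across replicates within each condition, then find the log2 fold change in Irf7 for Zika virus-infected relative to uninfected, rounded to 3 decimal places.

CPM(uninfected rep1) = 61945 / 23.41 = 2646.0914
CPM(uninfected rep2) = 9666 / 17.57 = 550.1423
CPM(Zika virus-infected rep1) = 10972 / 51.23 = 214.1714
CPM(Zika virus-infected rep2) = 38476 / 20.92 = 1839.1969
mean CPM(uninfected) = 1598.1169; mean CPM(Zika virus-infected) = 1026.6842
Fold change = 1026.6842 / 1598.1169 = 0.64243
log2(0.64243) = -0.6384

-0.638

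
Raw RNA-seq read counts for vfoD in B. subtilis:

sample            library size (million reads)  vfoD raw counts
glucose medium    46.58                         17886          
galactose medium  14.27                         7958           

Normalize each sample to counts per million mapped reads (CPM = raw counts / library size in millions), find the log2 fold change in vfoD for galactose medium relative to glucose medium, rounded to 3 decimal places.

0.538

CPM(glucose medium) = 17886 / 46.58 = 383.9845
CPM(galactose medium) = 7958 / 14.27 = 557.6734
Fold change = 557.6734 / 383.9845 = 1.45233
log2(1.45233) = 0.5384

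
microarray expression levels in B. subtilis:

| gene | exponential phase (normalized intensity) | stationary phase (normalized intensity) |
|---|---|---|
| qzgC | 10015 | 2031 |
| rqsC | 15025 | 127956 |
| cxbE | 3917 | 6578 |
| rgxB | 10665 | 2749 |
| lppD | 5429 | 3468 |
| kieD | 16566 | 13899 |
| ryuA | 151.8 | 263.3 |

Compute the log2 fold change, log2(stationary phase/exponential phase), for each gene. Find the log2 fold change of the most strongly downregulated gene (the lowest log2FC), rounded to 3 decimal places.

log2(2031/10015) = -2.302  (qzgC)
log2(127956/15025) = 3.090  (rqsC)
log2(6578/3917) = 0.748  (cxbE)
log2(2749/10665) = -1.956  (rgxB)
log2(3468/5429) = -0.647  (lppD)
log2(13899/16566) = -0.253  (kieD)
log2(263.3/151.8) = 0.795  (ryuA)
qzgC is most strongly downregulated.

-2.302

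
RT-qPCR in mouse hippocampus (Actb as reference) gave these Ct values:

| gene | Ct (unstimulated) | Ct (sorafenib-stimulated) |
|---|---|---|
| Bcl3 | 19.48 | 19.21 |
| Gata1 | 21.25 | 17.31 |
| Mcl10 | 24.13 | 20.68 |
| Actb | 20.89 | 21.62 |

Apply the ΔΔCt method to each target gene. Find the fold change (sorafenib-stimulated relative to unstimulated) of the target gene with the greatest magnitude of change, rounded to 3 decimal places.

25.457

Bcl3: ΔΔCt = (19.21−21.62) − (19.48−20.89) = -2.41 − (-1.41) = -1.00; fold change = 2^1.00 = 2.000
Gata1: ΔΔCt = (17.31−21.62) − (21.25−20.89) = -4.31 − 0.36 = -4.67; fold change = 2^4.67 = 25.457
Mcl10: ΔΔCt = (20.68−21.62) − (24.13−20.89) = -0.94 − 3.24 = -4.18; fold change = 2^4.18 = 18.126
Gata1 has the largest |ΔΔCt| = 4.67.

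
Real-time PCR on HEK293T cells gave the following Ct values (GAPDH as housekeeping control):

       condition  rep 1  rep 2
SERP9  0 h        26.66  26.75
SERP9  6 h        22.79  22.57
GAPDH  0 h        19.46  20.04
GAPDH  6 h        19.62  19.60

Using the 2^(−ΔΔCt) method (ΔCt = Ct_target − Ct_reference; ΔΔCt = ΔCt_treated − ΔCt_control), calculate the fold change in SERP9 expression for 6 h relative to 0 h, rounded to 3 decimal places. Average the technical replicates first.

Mean Ct: SERP9 0 h 26.705; SERP9 6 h 22.680; GAPDH 0 h 19.750; GAPDH 6 h 19.610
ΔCt(0 h) = 26.705 − 19.750 = 6.955
ΔCt(6 h) = 22.680 − 19.610 = 3.070
ΔΔCt = 3.070 − 6.955 = -3.885
Fold change = 2^(−(-3.885)) = 2^3.885 = 14.7741

14.774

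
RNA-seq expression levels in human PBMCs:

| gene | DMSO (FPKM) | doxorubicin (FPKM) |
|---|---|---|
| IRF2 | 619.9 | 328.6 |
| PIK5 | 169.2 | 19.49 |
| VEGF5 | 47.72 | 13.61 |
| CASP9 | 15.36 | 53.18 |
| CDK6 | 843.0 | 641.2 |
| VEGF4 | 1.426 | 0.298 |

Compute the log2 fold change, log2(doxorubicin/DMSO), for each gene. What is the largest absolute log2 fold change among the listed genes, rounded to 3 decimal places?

3.118

log2(328.6/619.9) = -0.916  (IRF2)
log2(19.49/169.2) = -3.118  (PIK5)
log2(13.61/47.72) = -1.810  (VEGF5)
log2(53.18/15.36) = 1.792  (CASP9)
log2(641.2/843.0) = -0.395  (CDK6)
log2(0.298/1.426) = -2.259  (VEGF4)
The largest magnitude belongs to PIK5.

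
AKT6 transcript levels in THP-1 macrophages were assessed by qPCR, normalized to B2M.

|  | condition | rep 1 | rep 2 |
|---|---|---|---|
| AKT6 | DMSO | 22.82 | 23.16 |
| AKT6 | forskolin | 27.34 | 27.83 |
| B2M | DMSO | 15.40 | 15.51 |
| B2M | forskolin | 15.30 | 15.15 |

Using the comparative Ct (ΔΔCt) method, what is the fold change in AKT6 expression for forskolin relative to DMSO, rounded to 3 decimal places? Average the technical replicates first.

Mean Ct: AKT6 DMSO 22.990; AKT6 forskolin 27.585; B2M DMSO 15.455; B2M forskolin 15.225
ΔCt(DMSO) = 22.990 − 15.455 = 7.535
ΔCt(forskolin) = 27.585 − 15.225 = 12.360
ΔΔCt = 12.360 − 7.535 = 4.825
Fold change = 2^(−4.825) = 0.0353

0.035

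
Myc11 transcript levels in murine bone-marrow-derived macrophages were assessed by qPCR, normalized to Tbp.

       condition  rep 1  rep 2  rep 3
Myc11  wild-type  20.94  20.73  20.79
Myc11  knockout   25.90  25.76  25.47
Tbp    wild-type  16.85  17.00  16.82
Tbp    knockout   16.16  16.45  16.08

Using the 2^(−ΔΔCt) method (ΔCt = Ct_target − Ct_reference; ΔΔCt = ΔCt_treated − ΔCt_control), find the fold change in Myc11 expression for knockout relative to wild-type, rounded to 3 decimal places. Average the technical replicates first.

0.021

Mean Ct: Myc11 wild-type 20.820; Myc11 knockout 25.710; Tbp wild-type 16.890; Tbp knockout 16.230
ΔCt(wild-type) = 20.820 − 16.890 = 3.930
ΔCt(knockout) = 25.710 − 16.230 = 9.480
ΔΔCt = 9.480 − 3.930 = 5.550
Fold change = 2^(−5.550) = 0.0213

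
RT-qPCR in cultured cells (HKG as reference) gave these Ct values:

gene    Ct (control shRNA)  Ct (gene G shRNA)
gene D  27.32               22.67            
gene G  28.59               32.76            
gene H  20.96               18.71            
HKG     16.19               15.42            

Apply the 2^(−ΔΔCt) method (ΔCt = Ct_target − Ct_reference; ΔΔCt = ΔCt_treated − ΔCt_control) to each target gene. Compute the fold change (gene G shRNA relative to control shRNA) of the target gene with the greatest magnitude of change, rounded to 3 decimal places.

gene D: ΔΔCt = (22.67−15.42) − (27.32−16.19) = 7.25 − 11.13 = -3.88; fold change = 2^3.88 = 14.723
gene G: ΔΔCt = (32.76−15.42) − (28.59−16.19) = 17.34 − 12.40 = 4.94; fold change = 2^-4.94 = 0.033
gene H: ΔΔCt = (18.71−15.42) − (20.96−16.19) = 3.29 − 4.77 = -1.48; fold change = 2^1.48 = 2.789
gene G has the largest |ΔΔCt| = 4.94.

0.033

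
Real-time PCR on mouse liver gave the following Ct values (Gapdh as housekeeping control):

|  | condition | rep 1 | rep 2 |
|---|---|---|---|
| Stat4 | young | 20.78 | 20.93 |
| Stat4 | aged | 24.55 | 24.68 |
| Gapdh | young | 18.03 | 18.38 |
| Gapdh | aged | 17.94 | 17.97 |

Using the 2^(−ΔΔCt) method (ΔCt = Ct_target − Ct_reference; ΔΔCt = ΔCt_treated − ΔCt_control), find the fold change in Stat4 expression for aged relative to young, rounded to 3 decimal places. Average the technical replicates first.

0.062

Mean Ct: Stat4 young 20.855; Stat4 aged 24.615; Gapdh young 18.205; Gapdh aged 17.955
ΔCt(young) = 20.855 − 18.205 = 2.650
ΔCt(aged) = 24.615 − 17.955 = 6.660
ΔΔCt = 6.660 − 2.650 = 4.010
Fold change = 2^(−4.010) = 0.0621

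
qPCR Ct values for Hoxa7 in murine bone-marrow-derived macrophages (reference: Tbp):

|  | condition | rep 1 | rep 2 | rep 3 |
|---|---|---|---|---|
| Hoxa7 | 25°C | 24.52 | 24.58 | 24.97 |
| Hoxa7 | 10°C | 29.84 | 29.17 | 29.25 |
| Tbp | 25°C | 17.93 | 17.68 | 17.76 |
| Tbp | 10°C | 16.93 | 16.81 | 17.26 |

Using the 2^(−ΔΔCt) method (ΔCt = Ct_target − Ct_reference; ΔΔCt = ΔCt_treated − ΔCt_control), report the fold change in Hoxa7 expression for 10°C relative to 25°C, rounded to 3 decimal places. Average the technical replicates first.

0.022

Mean Ct: Hoxa7 25°C 24.690; Hoxa7 10°C 29.420; Tbp 25°C 17.790; Tbp 10°C 17.000
ΔCt(25°C) = 24.690 − 17.790 = 6.900
ΔCt(10°C) = 29.420 − 17.000 = 12.420
ΔΔCt = 12.420 − 6.900 = 5.520
Fold change = 2^(−5.520) = 0.0218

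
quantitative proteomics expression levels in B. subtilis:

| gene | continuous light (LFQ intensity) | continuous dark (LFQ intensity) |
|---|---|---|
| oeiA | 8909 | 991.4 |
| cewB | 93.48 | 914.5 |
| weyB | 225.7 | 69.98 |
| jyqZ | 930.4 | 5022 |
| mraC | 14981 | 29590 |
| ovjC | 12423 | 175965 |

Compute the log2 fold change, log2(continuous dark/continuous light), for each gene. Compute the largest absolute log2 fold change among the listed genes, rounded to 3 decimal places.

log2(991.4/8909) = -3.168  (oeiA)
log2(914.5/93.48) = 3.290  (cewB)
log2(69.98/225.7) = -1.689  (weyB)
log2(5022/930.4) = 2.432  (jyqZ)
log2(29590/14981) = 0.982  (mraC)
log2(175965/12423) = 3.824  (ovjC)
The largest magnitude belongs to ovjC.

3.824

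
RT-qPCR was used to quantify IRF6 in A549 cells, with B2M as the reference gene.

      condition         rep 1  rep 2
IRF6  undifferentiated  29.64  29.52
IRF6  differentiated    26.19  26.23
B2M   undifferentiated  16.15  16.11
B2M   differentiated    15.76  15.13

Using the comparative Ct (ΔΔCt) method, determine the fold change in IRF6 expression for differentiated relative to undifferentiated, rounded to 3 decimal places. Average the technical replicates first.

6.431

Mean Ct: IRF6 undifferentiated 29.580; IRF6 differentiated 26.210; B2M undifferentiated 16.130; B2M differentiated 15.445
ΔCt(undifferentiated) = 29.580 − 16.130 = 13.450
ΔCt(differentiated) = 26.210 − 15.445 = 10.765
ΔΔCt = 10.765 − 13.450 = -2.685
Fold change = 2^(−(-2.685)) = 2^2.685 = 6.4308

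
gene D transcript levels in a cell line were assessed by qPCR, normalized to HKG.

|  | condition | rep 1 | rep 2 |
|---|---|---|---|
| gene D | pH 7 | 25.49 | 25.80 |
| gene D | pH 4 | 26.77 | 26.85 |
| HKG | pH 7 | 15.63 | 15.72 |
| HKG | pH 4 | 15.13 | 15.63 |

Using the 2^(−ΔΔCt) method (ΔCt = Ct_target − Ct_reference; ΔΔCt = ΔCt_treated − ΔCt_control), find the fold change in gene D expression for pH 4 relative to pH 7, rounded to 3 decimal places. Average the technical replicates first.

Mean Ct: gene D pH 7 25.645; gene D pH 4 26.810; HKG pH 7 15.675; HKG pH 4 15.380
ΔCt(pH 7) = 25.645 − 15.675 = 9.970
ΔCt(pH 4) = 26.810 − 15.380 = 11.430
ΔΔCt = 11.430 − 9.970 = 1.460
Fold change = 2^(−1.460) = 0.3635

0.363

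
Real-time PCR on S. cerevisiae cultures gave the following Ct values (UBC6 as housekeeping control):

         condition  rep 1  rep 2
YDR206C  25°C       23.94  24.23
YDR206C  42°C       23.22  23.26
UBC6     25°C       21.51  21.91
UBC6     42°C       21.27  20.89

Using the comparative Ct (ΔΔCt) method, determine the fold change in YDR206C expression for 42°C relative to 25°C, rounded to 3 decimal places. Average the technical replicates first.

Mean Ct: YDR206C 25°C 24.085; YDR206C 42°C 23.240; UBC6 25°C 21.710; UBC6 42°C 21.080
ΔCt(25°C) = 24.085 − 21.710 = 2.375
ΔCt(42°C) = 23.240 − 21.080 = 2.160
ΔΔCt = 2.160 − 2.375 = -0.215
Fold change = 2^(−(-0.215)) = 2^0.215 = 1.1607

1.161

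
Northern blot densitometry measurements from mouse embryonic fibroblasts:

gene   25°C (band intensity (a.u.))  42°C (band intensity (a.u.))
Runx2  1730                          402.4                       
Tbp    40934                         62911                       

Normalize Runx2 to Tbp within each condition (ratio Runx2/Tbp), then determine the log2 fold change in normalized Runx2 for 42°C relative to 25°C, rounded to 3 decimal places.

-2.724

Runx2/Tbp (25°C) = 1730 / 40934 = 0.042263
Runx2/Tbp (42°C) = 402.4 / 62911 = 0.0063963
Fold change = 0.0063963 / 0.042263 = 0.1513
log2(0.1513) = -2.7241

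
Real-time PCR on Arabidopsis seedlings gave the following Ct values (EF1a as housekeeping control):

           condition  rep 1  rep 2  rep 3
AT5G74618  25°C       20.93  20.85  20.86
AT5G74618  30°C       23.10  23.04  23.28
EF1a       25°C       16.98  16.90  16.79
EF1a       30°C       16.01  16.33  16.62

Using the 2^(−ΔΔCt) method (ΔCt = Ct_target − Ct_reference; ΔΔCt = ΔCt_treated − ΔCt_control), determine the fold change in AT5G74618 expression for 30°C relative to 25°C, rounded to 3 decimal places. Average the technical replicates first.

0.141

Mean Ct: AT5G74618 25°C 20.880; AT5G74618 30°C 23.140; EF1a 25°C 16.890; EF1a 30°C 16.320
ΔCt(25°C) = 20.880 − 16.890 = 3.990
ΔCt(30°C) = 23.140 − 16.320 = 6.820
ΔΔCt = 6.820 − 3.990 = 2.830
Fold change = 2^(−2.830) = 0.1406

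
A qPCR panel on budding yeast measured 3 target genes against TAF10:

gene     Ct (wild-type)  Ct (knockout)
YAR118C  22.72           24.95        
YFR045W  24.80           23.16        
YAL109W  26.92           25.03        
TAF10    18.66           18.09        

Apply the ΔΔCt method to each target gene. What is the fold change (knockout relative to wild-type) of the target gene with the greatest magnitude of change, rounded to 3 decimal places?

YAR118C: ΔΔCt = (24.95−18.09) − (22.72−18.66) = 6.86 − 4.06 = 2.80; fold change = 2^-2.80 = 0.144
YFR045W: ΔΔCt = (23.16−18.09) − (24.80−18.66) = 5.07 − 6.14 = -1.07; fold change = 2^1.07 = 2.099
YAL109W: ΔΔCt = (25.03−18.09) − (26.92−18.66) = 6.94 − 8.26 = -1.32; fold change = 2^1.32 = 2.497
YAR118C has the largest |ΔΔCt| = 2.80.

0.144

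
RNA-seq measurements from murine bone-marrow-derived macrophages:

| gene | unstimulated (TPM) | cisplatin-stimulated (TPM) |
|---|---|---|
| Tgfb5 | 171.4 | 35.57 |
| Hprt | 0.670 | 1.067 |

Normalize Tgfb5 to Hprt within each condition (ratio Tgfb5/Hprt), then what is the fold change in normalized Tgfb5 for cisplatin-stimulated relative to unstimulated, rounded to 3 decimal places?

Tgfb5/Hprt (unstimulated) = 171.4 / 0.670 = 255.82
Tgfb5/Hprt (cisplatin-stimulated) = 35.57 / 1.067 = 33.336
Fold change = 33.336 / 255.82 = 0.1303

0.130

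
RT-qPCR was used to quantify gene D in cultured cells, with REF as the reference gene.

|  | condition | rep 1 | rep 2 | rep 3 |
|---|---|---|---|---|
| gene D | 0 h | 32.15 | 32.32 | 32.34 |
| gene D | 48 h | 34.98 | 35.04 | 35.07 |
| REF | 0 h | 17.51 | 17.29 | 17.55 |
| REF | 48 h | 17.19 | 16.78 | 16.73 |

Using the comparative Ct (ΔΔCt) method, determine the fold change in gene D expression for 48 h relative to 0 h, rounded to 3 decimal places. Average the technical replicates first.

Mean Ct: gene D 0 h 32.270; gene D 48 h 35.030; REF 0 h 17.450; REF 48 h 16.900
ΔCt(0 h) = 32.270 − 17.450 = 14.820
ΔCt(48 h) = 35.030 − 16.900 = 18.130
ΔΔCt = 18.130 − 14.820 = 3.310
Fold change = 2^(−3.310) = 0.1008

0.101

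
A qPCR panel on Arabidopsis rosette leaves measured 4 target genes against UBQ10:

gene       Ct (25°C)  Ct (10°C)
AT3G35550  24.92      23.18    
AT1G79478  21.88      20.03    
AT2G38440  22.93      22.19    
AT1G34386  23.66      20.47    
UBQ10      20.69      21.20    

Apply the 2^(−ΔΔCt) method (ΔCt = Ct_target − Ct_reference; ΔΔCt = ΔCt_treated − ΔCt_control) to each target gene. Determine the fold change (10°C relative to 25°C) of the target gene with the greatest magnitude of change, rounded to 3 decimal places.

AT3G35550: ΔΔCt = (23.18−21.20) − (24.92−20.69) = 1.98 − 4.23 = -2.25; fold change = 2^2.25 = 4.757
AT1G79478: ΔΔCt = (20.03−21.20) − (21.88−20.69) = -1.17 − 1.19 = -2.36; fold change = 2^2.36 = 5.134
AT2G38440: ΔΔCt = (22.19−21.20) − (22.93−20.69) = 0.99 − 2.24 = -1.25; fold change = 2^1.25 = 2.378
AT1G34386: ΔΔCt = (20.47−21.20) − (23.66−20.69) = -0.73 − 2.97 = -3.70; fold change = 2^3.70 = 12.996
AT1G34386 has the largest |ΔΔCt| = 3.70.

12.996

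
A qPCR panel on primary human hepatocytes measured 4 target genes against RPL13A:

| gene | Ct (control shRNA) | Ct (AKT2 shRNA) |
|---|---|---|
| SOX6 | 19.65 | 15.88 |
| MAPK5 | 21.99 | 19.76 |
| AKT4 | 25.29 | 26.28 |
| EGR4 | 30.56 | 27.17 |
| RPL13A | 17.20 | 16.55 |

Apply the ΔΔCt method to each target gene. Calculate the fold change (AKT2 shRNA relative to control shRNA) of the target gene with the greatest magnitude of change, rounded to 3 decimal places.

SOX6: ΔΔCt = (15.88−16.55) − (19.65−17.20) = -0.67 − 2.45 = -3.12; fold change = 2^3.12 = 8.694
MAPK5: ΔΔCt = (19.76−16.55) − (21.99−17.20) = 3.21 − 4.79 = -1.58; fold change = 2^1.58 = 2.990
AKT4: ΔΔCt = (26.28−16.55) − (25.29−17.20) = 9.73 − 8.09 = 1.64; fold change = 2^-1.64 = 0.321
EGR4: ΔΔCt = (27.17−16.55) − (30.56−17.20) = 10.62 − 13.36 = -2.74; fold change = 2^2.74 = 6.681
SOX6 has the largest |ΔΔCt| = 3.12.

8.694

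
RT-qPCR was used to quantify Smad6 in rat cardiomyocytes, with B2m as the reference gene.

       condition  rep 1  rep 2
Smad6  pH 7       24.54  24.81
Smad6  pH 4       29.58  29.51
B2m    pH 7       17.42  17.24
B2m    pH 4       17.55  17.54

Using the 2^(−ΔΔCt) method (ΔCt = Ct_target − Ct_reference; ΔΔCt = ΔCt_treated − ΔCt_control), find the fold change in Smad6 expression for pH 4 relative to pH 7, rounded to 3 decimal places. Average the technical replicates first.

Mean Ct: Smad6 pH 7 24.675; Smad6 pH 4 29.545; B2m pH 7 17.330; B2m pH 4 17.545
ΔCt(pH 7) = 24.675 − 17.330 = 7.345
ΔCt(pH 4) = 29.545 − 17.545 = 12.000
ΔΔCt = 12.000 − 7.345 = 4.655
Fold change = 2^(−4.655) = 0.0397

0.040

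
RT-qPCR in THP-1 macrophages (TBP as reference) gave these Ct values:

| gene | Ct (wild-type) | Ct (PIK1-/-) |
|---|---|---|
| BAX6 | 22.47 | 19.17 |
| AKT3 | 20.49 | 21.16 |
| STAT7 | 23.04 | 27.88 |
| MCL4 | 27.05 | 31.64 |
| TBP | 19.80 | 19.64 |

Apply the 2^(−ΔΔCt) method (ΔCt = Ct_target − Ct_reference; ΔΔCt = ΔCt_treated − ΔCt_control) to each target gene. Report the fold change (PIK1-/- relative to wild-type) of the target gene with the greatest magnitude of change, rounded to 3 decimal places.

0.031

BAX6: ΔΔCt = (19.17−19.64) − (22.47−19.80) = -0.47 − 2.67 = -3.14; fold change = 2^3.14 = 8.815
AKT3: ΔΔCt = (21.16−19.64) − (20.49−19.80) = 1.52 − 0.69 = 0.83; fold change = 2^-0.83 = 0.563
STAT7: ΔΔCt = (27.88−19.64) − (23.04−19.80) = 8.24 − 3.24 = 5.00; fold change = 2^-5.00 = 0.031
MCL4: ΔΔCt = (31.64−19.64) − (27.05−19.80) = 12.00 − 7.25 = 4.75; fold change = 2^-4.75 = 0.037
STAT7 has the largest |ΔΔCt| = 5.00.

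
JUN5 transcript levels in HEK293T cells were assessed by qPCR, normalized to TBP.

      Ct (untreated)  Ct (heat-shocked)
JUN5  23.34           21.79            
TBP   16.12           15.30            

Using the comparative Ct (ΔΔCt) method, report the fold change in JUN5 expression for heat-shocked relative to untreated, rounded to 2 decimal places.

ΔCt(untreated) = 23.340 − 16.120 = 7.220
ΔCt(heat-shocked) = 21.790 − 15.300 = 6.490
ΔΔCt = 6.490 − 7.220 = -0.730
Fold change = 2^(−(-0.730)) = 2^0.730 = 1.659

1.66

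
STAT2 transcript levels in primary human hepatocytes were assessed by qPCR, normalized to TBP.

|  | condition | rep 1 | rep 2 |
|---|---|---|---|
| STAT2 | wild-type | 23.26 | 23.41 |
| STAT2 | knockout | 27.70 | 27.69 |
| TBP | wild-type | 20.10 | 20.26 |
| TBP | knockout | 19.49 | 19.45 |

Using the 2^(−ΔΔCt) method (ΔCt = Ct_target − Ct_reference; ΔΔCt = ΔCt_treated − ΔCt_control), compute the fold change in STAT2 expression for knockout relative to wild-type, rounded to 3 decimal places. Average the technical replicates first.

Mean Ct: STAT2 wild-type 23.335; STAT2 knockout 27.695; TBP wild-type 20.180; TBP knockout 19.470
ΔCt(wild-type) = 23.335 − 20.180 = 3.155
ΔCt(knockout) = 27.695 − 19.470 = 8.225
ΔΔCt = 8.225 − 3.155 = 5.070
Fold change = 2^(−5.070) = 0.0298

0.030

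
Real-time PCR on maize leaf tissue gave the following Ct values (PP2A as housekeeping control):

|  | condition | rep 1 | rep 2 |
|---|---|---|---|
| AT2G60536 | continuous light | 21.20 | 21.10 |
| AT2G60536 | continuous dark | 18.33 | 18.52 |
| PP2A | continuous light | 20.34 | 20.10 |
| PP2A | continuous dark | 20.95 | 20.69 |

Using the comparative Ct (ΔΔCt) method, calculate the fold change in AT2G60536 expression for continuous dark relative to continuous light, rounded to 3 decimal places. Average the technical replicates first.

Mean Ct: AT2G60536 continuous light 21.150; AT2G60536 continuous dark 18.425; PP2A continuous light 20.220; PP2A continuous dark 20.820
ΔCt(continuous light) = 21.150 − 20.220 = 0.930
ΔCt(continuous dark) = 18.425 − 20.820 = -2.395
ΔΔCt = -2.395 − 0.930 = -3.325
Fold change = 2^(−(-3.325)) = 2^3.325 = 10.0213

10.021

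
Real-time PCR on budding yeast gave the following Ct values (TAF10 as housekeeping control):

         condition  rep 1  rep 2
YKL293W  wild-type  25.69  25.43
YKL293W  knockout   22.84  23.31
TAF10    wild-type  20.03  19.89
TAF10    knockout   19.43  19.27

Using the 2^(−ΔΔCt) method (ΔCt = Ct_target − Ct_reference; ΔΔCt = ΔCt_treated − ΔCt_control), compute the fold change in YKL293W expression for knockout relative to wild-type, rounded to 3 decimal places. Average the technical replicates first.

3.668

Mean Ct: YKL293W wild-type 25.560; YKL293W knockout 23.075; TAF10 wild-type 19.960; TAF10 knockout 19.350
ΔCt(wild-type) = 25.560 − 19.960 = 5.600
ΔCt(knockout) = 23.075 − 19.350 = 3.725
ΔΔCt = 3.725 − 5.600 = -1.875
Fold change = 2^(−(-1.875)) = 2^1.875 = 3.6680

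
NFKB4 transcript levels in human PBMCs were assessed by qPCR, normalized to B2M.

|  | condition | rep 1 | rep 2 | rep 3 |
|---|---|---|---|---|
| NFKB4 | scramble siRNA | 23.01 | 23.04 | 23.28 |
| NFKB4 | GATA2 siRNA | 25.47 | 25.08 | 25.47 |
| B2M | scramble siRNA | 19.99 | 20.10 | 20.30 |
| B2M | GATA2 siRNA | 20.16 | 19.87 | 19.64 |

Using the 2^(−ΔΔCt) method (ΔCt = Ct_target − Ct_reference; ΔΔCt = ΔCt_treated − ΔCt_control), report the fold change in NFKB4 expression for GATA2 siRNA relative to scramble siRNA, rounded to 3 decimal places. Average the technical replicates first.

Mean Ct: NFKB4 scramble siRNA 23.110; NFKB4 GATA2 siRNA 25.340; B2M scramble siRNA 20.130; B2M GATA2 siRNA 19.890
ΔCt(scramble siRNA) = 23.110 − 20.130 = 2.980
ΔCt(GATA2 siRNA) = 25.340 − 19.890 = 5.450
ΔΔCt = 5.450 − 2.980 = 2.470
Fold change = 2^(−2.470) = 0.1805

0.180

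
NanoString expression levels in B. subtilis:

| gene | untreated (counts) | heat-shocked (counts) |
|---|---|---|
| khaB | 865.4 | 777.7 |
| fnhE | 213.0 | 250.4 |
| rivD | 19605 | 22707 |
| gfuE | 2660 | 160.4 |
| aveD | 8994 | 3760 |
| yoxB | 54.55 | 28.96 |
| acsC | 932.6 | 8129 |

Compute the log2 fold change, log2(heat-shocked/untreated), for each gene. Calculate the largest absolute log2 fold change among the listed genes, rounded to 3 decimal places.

4.052

log2(777.7/865.4) = -0.154  (khaB)
log2(250.4/213.0) = 0.233  (fnhE)
log2(22707/19605) = 0.212  (rivD)
log2(160.4/2660) = -4.052  (gfuE)
log2(3760/8994) = -1.258  (aveD)
log2(28.96/54.55) = -0.914  (yoxB)
log2(8129/932.6) = 3.124  (acsC)
The largest magnitude belongs to gfuE.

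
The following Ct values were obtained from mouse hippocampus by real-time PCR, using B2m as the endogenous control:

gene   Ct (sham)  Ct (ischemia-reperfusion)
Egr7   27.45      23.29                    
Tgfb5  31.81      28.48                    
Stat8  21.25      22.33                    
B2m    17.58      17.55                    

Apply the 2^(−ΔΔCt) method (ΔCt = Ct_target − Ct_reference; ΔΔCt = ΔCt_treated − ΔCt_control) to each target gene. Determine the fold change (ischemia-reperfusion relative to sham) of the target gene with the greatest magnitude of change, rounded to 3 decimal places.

Egr7: ΔΔCt = (23.29−17.55) − (27.45−17.58) = 5.74 − 9.87 = -4.13; fold change = 2^4.13 = 17.509
Tgfb5: ΔΔCt = (28.48−17.55) − (31.81−17.58) = 10.93 − 14.23 = -3.30; fold change = 2^3.30 = 9.849
Stat8: ΔΔCt = (22.33−17.55) − (21.25−17.58) = 4.78 − 3.67 = 1.11; fold change = 2^-1.11 = 0.463
Egr7 has the largest |ΔΔCt| = 4.13.

17.509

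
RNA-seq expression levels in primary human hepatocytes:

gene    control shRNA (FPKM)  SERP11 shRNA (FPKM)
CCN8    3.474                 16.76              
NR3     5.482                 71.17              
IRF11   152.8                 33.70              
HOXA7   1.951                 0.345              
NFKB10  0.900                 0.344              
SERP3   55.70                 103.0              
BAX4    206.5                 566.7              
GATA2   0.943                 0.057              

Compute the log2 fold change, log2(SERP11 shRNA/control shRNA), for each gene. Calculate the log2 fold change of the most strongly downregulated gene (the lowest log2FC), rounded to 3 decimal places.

log2(16.76/3.474) = 2.270  (CCN8)
log2(71.17/5.482) = 3.698  (NR3)
log2(33.70/152.8) = -2.181  (IRF11)
log2(0.345/1.951) = -2.500  (HOXA7)
log2(0.344/0.900) = -1.388  (NFKB10)
log2(103.0/55.70) = 0.887  (SERP3)
log2(566.7/206.5) = 1.456  (BAX4)
log2(0.057/0.943) = -4.048  (GATA2)
GATA2 is most strongly downregulated.

-4.048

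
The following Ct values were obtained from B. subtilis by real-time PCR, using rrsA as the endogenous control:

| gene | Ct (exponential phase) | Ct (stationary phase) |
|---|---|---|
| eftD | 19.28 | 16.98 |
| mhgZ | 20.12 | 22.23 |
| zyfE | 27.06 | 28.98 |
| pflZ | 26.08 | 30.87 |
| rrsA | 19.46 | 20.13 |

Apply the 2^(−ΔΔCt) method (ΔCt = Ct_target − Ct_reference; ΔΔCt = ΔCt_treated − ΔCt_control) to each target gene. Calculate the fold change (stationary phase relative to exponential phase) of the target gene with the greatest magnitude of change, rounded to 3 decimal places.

0.058

eftD: ΔΔCt = (16.98−20.13) − (19.28−19.46) = -3.15 − (-0.18) = -2.97; fold change = 2^2.97 = 7.835
mhgZ: ΔΔCt = (22.23−20.13) − (20.12−19.46) = 2.10 − 0.66 = 1.44; fold change = 2^-1.44 = 0.369
zyfE: ΔΔCt = (28.98−20.13) − (27.06−19.46) = 8.85 − 7.60 = 1.25; fold change = 2^-1.25 = 0.420
pflZ: ΔΔCt = (30.87−20.13) − (26.08−19.46) = 10.74 − 6.62 = 4.12; fold change = 2^-4.12 = 0.058
pflZ has the largest |ΔΔCt| = 4.12.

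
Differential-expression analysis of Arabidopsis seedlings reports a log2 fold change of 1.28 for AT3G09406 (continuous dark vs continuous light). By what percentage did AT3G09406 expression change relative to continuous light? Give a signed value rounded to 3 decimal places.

142.839%

Fold change = 2^(1.28) = 2.4284
Percent change = (FC − 1) × 100% = (2.4284 − 1) × 100 = 142.839%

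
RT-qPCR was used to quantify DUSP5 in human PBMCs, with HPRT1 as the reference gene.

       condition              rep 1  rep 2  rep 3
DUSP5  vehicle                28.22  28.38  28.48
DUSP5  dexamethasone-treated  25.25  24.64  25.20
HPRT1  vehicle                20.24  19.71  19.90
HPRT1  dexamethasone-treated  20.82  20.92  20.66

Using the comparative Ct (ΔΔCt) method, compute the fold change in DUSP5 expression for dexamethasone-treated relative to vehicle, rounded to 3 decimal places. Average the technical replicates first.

Mean Ct: DUSP5 vehicle 28.360; DUSP5 dexamethasone-treated 25.030; HPRT1 vehicle 19.950; HPRT1 dexamethasone-treated 20.800
ΔCt(vehicle) = 28.360 − 19.950 = 8.410
ΔCt(dexamethasone-treated) = 25.030 − 20.800 = 4.230
ΔΔCt = 4.230 − 8.410 = -4.180
Fold change = 2^(−(-4.180)) = 2^4.180 = 18.1261

18.126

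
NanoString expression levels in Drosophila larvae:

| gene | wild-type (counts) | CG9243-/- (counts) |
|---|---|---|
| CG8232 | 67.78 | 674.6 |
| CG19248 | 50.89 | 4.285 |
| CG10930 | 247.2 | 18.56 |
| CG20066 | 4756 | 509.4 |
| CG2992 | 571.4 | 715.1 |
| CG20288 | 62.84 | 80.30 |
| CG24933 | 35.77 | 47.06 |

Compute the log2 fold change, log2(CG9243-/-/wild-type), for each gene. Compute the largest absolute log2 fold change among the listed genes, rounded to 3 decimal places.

3.735

log2(674.6/67.78) = 3.315  (CG8232)
log2(4.285/50.89) = -3.570  (CG19248)
log2(18.56/247.2) = -3.735  (CG10930)
log2(509.4/4756) = -3.223  (CG20066)
log2(715.1/571.4) = 0.324  (CG2992)
log2(80.30/62.84) = 0.354  (CG20288)
log2(47.06/35.77) = 0.396  (CG24933)
The largest magnitude belongs to CG10930.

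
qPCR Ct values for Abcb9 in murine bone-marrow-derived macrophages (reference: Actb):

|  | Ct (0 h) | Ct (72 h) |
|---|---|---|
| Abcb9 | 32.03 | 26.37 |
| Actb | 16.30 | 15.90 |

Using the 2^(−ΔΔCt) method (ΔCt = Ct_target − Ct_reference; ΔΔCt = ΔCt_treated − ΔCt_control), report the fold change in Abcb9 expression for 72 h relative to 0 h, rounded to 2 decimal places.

38.32

ΔCt(0 h) = 32.030 − 16.300 = 15.730
ΔCt(72 h) = 26.370 − 15.900 = 10.470
ΔΔCt = 10.470 − 15.730 = -5.260
Fold change = 2^(−(-5.260)) = 2^5.260 = 38.319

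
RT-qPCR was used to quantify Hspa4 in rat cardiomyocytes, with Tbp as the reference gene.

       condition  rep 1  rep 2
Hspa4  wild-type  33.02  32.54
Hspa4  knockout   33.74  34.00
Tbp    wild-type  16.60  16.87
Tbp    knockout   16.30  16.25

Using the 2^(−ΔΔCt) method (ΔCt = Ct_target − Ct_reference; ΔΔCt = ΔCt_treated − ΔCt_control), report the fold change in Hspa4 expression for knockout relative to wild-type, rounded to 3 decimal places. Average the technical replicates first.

0.342

Mean Ct: Hspa4 wild-type 32.780; Hspa4 knockout 33.870; Tbp wild-type 16.735; Tbp knockout 16.275
ΔCt(wild-type) = 32.780 − 16.735 = 16.045
ΔCt(knockout) = 33.870 − 16.275 = 17.595
ΔΔCt = 17.595 − 16.045 = 1.550
Fold change = 2^(−1.550) = 0.3415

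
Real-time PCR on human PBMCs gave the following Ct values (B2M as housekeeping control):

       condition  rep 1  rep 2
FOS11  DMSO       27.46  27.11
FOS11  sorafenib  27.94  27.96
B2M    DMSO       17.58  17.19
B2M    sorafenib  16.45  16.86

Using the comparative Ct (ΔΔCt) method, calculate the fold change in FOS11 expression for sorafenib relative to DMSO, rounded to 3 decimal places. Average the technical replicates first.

Mean Ct: FOS11 DMSO 27.285; FOS11 sorafenib 27.950; B2M DMSO 17.385; B2M sorafenib 16.655
ΔCt(DMSO) = 27.285 − 17.385 = 9.900
ΔCt(sorafenib) = 27.950 − 16.655 = 11.295
ΔΔCt = 11.295 − 9.900 = 1.395
Fold change = 2^(−1.395) = 0.3802

0.380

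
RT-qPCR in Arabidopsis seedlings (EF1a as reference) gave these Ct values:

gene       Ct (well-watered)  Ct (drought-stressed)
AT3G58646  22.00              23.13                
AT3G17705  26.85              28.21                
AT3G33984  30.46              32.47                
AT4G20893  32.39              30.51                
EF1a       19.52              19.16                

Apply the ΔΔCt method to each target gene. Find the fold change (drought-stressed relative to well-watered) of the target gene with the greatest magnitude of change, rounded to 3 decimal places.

0.193

AT3G58646: ΔΔCt = (23.13−19.16) − (22.00−19.52) = 3.97 − 2.48 = 1.49; fold change = 2^-1.49 = 0.356
AT3G17705: ΔΔCt = (28.21−19.16) − (26.85−19.52) = 9.05 − 7.33 = 1.72; fold change = 2^-1.72 = 0.304
AT3G33984: ΔΔCt = (32.47−19.16) − (30.46−19.52) = 13.31 − 10.94 = 2.37; fold change = 2^-2.37 = 0.193
AT4G20893: ΔΔCt = (30.51−19.16) − (32.39−19.52) = 11.35 − 12.87 = -1.52; fold change = 2^1.52 = 2.868
AT3G33984 has the largest |ΔΔCt| = 2.37.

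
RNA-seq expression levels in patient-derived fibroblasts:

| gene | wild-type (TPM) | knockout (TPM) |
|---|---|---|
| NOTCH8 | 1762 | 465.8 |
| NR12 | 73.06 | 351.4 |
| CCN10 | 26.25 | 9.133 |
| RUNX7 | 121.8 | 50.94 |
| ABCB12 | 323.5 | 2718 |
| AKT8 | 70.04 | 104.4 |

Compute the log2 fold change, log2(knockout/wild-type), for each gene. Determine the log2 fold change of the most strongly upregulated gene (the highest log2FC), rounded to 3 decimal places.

log2(465.8/1762) = -1.919  (NOTCH8)
log2(351.4/73.06) = 2.266  (NR12)
log2(9.133/26.25) = -1.523  (CCN10)
log2(50.94/121.8) = -1.258  (RUNX7)
log2(2718/323.5) = 3.071  (ABCB12)
log2(104.4/70.04) = 0.576  (AKT8)
ABCB12 is most strongly upregulated.

3.071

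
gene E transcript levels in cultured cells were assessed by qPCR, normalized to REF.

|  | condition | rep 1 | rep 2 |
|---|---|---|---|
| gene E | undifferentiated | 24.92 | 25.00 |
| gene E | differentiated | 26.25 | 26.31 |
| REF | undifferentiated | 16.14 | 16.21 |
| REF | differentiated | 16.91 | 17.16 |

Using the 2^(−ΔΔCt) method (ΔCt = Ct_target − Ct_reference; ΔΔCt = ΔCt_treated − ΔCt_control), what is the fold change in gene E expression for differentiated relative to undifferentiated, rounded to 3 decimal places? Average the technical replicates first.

Mean Ct: gene E undifferentiated 24.960; gene E differentiated 26.280; REF undifferentiated 16.175; REF differentiated 17.035
ΔCt(undifferentiated) = 24.960 − 16.175 = 8.785
ΔCt(differentiated) = 26.280 − 17.035 = 9.245
ΔΔCt = 9.245 − 8.785 = 0.460
Fold change = 2^(−0.460) = 0.7270

0.727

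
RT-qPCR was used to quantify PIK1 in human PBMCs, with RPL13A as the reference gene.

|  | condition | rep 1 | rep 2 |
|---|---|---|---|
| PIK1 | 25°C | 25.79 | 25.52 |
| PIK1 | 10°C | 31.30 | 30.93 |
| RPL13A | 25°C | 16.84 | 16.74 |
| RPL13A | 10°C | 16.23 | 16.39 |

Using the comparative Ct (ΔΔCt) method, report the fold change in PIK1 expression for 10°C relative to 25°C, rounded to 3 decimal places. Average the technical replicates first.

0.016

Mean Ct: PIK1 25°C 25.655; PIK1 10°C 31.115; RPL13A 25°C 16.790; RPL13A 10°C 16.310
ΔCt(25°C) = 25.655 − 16.790 = 8.865
ΔCt(10°C) = 31.115 − 16.310 = 14.805
ΔΔCt = 14.805 − 8.865 = 5.940
Fold change = 2^(−5.940) = 0.0163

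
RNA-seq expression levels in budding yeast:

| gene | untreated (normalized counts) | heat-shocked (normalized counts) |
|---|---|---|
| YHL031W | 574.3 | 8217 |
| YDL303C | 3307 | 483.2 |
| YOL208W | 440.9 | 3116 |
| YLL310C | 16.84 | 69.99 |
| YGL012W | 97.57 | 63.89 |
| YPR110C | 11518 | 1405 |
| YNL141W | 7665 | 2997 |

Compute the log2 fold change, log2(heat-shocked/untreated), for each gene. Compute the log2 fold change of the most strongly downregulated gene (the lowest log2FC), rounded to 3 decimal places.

-3.035

log2(8217/574.3) = 3.839  (YHL031W)
log2(483.2/3307) = -2.775  (YDL303C)
log2(3116/440.9) = 2.821  (YOL208W)
log2(69.99/16.84) = 2.055  (YLL310C)
log2(63.89/97.57) = -0.611  (YGL012W)
log2(1405/11518) = -3.035  (YPR110C)
log2(2997/7665) = -1.355  (YNL141W)
YPR110C is most strongly downregulated.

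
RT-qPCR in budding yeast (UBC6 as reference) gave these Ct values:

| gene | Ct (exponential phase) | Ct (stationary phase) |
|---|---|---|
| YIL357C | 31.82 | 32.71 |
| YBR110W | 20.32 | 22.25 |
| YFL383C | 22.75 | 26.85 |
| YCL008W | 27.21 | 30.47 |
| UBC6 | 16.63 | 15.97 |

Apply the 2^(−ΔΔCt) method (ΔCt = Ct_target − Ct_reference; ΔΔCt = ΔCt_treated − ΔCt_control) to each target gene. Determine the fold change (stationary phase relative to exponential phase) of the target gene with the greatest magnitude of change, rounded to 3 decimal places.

YIL357C: ΔΔCt = (32.71−15.97) − (31.82−16.63) = 16.74 − 15.19 = 1.55; fold change = 2^-1.55 = 0.342
YBR110W: ΔΔCt = (22.25−15.97) − (20.32−16.63) = 6.28 − 3.69 = 2.59; fold change = 2^-2.59 = 0.166
YFL383C: ΔΔCt = (26.85−15.97) − (22.75−16.63) = 10.88 − 6.12 = 4.76; fold change = 2^-4.76 = 0.037
YCL008W: ΔΔCt = (30.47−15.97) − (27.21−16.63) = 14.50 − 10.58 = 3.92; fold change = 2^-3.92 = 0.066
YFL383C has the largest |ΔΔCt| = 4.76.

0.037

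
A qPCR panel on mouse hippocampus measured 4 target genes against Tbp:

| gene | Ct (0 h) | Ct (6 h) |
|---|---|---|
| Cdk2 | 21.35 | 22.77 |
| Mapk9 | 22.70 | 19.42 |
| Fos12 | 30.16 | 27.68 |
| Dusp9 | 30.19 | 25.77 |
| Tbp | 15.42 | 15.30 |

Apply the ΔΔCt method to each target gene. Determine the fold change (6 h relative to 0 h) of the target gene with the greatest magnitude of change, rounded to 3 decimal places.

19.698

Cdk2: ΔΔCt = (22.77−15.30) − (21.35−15.42) = 7.47 − 5.93 = 1.54; fold change = 2^-1.54 = 0.344
Mapk9: ΔΔCt = (19.42−15.30) − (22.70−15.42) = 4.12 − 7.28 = -3.16; fold change = 2^3.16 = 8.938
Fos12: ΔΔCt = (27.68−15.30) − (30.16−15.42) = 12.38 − 14.74 = -2.36; fold change = 2^2.36 = 5.134
Dusp9: ΔΔCt = (25.77−15.30) − (30.19−15.42) = 10.47 − 14.77 = -4.30; fold change = 2^4.30 = 19.698
Dusp9 has the largest |ΔΔCt| = 4.30.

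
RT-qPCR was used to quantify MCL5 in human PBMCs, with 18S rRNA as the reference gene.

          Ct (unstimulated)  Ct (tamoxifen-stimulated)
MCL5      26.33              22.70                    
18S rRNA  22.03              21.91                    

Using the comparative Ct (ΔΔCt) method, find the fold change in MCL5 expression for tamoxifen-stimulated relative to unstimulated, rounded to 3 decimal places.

11.392

ΔCt(unstimulated) = 26.330 − 22.030 = 4.300
ΔCt(tamoxifen-stimulated) = 22.700 − 21.910 = 0.790
ΔΔCt = 0.790 − 4.300 = -3.510
Fold change = 2^(−(-3.510)) = 2^3.510 = 11.3924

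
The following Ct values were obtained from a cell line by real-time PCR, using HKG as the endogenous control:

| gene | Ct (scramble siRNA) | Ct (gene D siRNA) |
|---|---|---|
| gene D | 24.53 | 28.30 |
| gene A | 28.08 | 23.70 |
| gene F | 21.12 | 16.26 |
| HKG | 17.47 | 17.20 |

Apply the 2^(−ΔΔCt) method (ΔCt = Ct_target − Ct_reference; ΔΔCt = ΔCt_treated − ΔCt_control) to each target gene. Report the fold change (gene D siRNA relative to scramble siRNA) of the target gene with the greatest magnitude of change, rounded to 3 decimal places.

gene D: ΔΔCt = (28.30−17.20) − (24.53−17.47) = 11.10 − 7.06 = 4.04; fold change = 2^-4.04 = 0.061
gene A: ΔΔCt = (23.70−17.20) − (28.08−17.47) = 6.50 − 10.61 = -4.11; fold change = 2^4.11 = 17.268
gene F: ΔΔCt = (16.26−17.20) − (21.12−17.47) = -0.94 − 3.65 = -4.59; fold change = 2^4.59 = 24.084
gene F has the largest |ΔΔCt| = 4.59.

24.084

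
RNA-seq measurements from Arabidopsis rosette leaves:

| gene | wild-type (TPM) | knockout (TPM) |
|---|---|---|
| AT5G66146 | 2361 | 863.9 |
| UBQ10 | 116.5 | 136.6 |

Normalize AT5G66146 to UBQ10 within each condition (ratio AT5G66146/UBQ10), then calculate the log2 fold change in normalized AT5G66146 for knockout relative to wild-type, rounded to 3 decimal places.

-1.680

AT5G66146/UBQ10 (wild-type) = 2361 / 116.5 = 20.266
AT5G66146/UBQ10 (knockout) = 863.9 / 136.6 = 6.3243
Fold change = 6.3243 / 20.266 = 0.3121
log2(0.3121) = -1.6801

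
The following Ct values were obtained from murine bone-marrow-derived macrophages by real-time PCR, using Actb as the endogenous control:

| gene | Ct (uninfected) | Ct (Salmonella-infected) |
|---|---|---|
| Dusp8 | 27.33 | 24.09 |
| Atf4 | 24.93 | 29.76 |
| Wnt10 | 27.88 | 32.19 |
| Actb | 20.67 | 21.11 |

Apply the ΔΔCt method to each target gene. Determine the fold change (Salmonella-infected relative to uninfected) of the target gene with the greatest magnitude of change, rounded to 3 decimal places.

Dusp8: ΔΔCt = (24.09−21.11) − (27.33−20.67) = 2.98 − 6.66 = -3.68; fold change = 2^3.68 = 12.817
Atf4: ΔΔCt = (29.76−21.11) − (24.93−20.67) = 8.65 − 4.26 = 4.39; fold change = 2^-4.39 = 0.048
Wnt10: ΔΔCt = (32.19−21.11) − (27.88−20.67) = 11.08 − 7.21 = 3.87; fold change = 2^-3.87 = 0.068
Atf4 has the largest |ΔΔCt| = 4.39.

0.048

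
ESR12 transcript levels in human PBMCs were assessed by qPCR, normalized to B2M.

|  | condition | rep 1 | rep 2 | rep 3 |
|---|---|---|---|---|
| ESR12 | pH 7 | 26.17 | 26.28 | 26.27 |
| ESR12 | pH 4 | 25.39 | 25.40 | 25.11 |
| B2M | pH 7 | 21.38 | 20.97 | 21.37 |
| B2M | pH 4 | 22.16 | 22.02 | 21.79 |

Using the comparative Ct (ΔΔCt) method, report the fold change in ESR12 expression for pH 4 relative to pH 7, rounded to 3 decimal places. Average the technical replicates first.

Mean Ct: ESR12 pH 7 26.240; ESR12 pH 4 25.300; B2M pH 7 21.240; B2M pH 4 21.990
ΔCt(pH 7) = 26.240 − 21.240 = 5.000
ΔCt(pH 4) = 25.300 − 21.990 = 3.310
ΔΔCt = 3.310 − 5.000 = -1.690
Fold change = 2^(−(-1.690)) = 2^1.690 = 3.2266

3.227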